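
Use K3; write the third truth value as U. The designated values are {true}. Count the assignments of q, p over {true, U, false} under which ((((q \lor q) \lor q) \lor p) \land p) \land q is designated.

1

Designated under: (q=true, p=true).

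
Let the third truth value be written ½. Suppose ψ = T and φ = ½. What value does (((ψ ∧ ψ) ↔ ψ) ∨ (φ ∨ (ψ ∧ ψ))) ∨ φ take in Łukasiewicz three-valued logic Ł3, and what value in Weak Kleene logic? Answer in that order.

In Łukasiewicz three-valued logic Ł3: ψ ∧ ψ = T ∧ T = T
(ψ ∧ ψ) ↔ ψ = T ↔ T = T
ψ ∧ ψ = T ∧ T = T
φ ∨ (ψ ∧ ψ) = ½ ∨ T = T
((ψ ∧ ψ) ↔ ψ) ∨ (φ ∨ (ψ ∧ ψ)) = T ∨ T = T
(((ψ ∧ ψ) ↔ ψ) ∨ (φ ∨ (ψ ∧ ψ))) ∨ φ = T ∨ ½ = T
In Weak Kleene logic: ψ ∧ ψ = T ∧ T = T
(ψ ∧ ψ) ↔ ψ = T ↔ T = T
ψ ∧ ψ = T ∧ T = T
φ ∨ (ψ ∧ ψ) = ½ ∨ T = ½
((ψ ∧ ψ) ↔ ψ) ∨ (φ ∨ (ψ ∧ ψ)) = T ∨ ½ = ½
(((ψ ∧ ψ) ↔ ψ) ∨ (φ ∨ (ψ ∧ ψ))) ∨ φ = ½ ∨ ½ = ½
They differ because Łukasiewicz three-valued logic Ł3 and Weak Kleene logic treat ½ differently under the binary connectives.

T; ½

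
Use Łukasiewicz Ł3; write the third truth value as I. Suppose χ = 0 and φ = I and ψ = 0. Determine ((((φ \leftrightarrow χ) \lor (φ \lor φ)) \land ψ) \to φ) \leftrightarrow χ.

0

φ \leftrightarrow χ = I \leftrightarrow 0 = I  [1 − |½−0|]
φ \lor φ = I \lor I = I
(φ \leftrightarrow χ) \lor (φ \lor φ) = I \lor I = I
((φ \leftrightarrow χ) \lor (φ \lor φ)) \land ψ = I \land 0 = 0
(((φ \leftrightarrow χ) \lor (φ \lor φ)) \land ψ) \to φ = 0 \to I = 1
((((φ \leftrightarrow χ) \lor (φ \lor φ)) \land ψ) \to φ) \leftrightarrow χ = 1 \leftrightarrow 0 = 0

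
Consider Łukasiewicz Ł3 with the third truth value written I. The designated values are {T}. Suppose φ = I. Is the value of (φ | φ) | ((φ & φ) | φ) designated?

φ | φ = I | I = I
φ & φ = I & I = I
(φ & φ) | φ = I | I = I
(φ | φ) | ((φ & φ) | φ) = I | I = I
I ∉ {T}.

No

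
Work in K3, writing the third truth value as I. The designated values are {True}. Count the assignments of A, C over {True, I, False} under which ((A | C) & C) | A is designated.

5

Of the 9 assignments, 5 give a value in {True}.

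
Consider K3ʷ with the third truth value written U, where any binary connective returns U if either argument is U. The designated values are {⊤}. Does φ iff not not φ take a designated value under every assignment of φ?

Countermodel: φ=U gives U, which is not designated.

No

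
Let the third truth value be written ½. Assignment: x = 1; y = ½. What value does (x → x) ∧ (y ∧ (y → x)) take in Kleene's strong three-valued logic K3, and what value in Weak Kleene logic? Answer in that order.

½; ½

In Kleene's strong three-valued logic K3: x → x = 1 → 1 = 1
y → x = ½ → 1 = 1  [¬½ ∨ 1]
y ∧ (y → x) = ½ ∧ 1 = ½
(x → x) ∧ (y ∧ (y → x)) = 1 ∧ ½ = ½
In Weak Kleene logic: x → x = 1 → 1 = 1
y → x = ½ → 1 = ½  [any arg is the third value ⇒ result is the third value]
y ∧ (y → x) = ½ ∧ ½ = ½
(x → x) ∧ (y ∧ (y → x)) = 1 ∧ ½ = ½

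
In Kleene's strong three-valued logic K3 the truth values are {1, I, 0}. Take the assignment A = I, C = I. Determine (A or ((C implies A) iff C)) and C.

I

C implies A = I implies I = I  [not I or I]
(C implies A) iff C = I iff I = I
A or ((C implies A) iff C) = I or I = I
(A or ((C implies A) iff C)) and C = I and I = I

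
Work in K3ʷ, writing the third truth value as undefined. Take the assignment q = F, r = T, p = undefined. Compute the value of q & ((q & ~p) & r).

~p = ~undefined = undefined
q & ~p = F & undefined = undefined
(q & ~p) & r = undefined & T = undefined
q & ((q & ~p) & r) = F & undefined = undefined

undefined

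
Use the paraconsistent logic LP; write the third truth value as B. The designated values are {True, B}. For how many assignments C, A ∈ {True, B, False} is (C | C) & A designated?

Designated under: (C=True, A=True); (C=True, A=B); (C=B, A=True); (C=B, A=B).

4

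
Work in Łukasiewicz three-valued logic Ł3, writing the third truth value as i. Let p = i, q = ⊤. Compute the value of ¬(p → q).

p → q = i → ⊤ = ⊤  [min(1, 1−½+1)]
¬(p → q) = ¬⊤ = ⊥

⊥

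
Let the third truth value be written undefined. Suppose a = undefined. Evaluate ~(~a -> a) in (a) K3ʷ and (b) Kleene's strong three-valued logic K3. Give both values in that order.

In K3ʷ: ~a = ~undefined = undefined
~a -> a = undefined -> undefined = undefined  [any arg is the third value ⇒ result is the third value]
~(~a -> a) = ~undefined = undefined
In Kleene's strong three-valued logic K3: ~a = ~undefined = undefined
~a -> a = undefined -> undefined = undefined
~(~a -> a) = ~undefined = undefined

undefined; undefined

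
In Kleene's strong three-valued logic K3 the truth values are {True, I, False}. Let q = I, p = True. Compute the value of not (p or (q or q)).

False

q or q = I or I = I
p or (q or q) = True or I = True
not (p or (q or q)) = not True = False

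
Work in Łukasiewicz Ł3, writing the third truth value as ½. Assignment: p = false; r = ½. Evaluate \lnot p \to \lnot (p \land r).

true

\lnot p = \lnot false = true
p \land r = false \land ½ = false
\lnot (p \land r) = \lnot false = true
\lnot p \to \lnot (p \land r) = true \to true = true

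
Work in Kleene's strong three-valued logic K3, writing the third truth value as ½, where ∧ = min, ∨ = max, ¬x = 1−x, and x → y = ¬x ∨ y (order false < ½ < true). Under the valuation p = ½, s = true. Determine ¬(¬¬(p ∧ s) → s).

false

p ∧ s = ½ ∧ true = ½
¬(p ∧ s) = ¬½ = ½
¬¬(p ∧ s) = ¬½ = ½
¬¬(p ∧ s) → s = ½ → true = true  [¬½ ∨ true]
¬(¬¬(p ∧ s) → s) = ¬true = false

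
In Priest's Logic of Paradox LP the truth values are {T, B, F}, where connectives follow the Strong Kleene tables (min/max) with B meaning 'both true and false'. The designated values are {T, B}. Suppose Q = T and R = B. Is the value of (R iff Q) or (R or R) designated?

Yes

R iff Q = B iff T = B
R or R = B or B = B
(R iff Q) or (R or R) = B or B = B
B ∈ {T, B}.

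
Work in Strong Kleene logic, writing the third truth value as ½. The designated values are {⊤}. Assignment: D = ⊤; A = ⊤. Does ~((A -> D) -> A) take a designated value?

A -> D = ⊤ -> ⊤ = ⊤
(A -> D) -> A = ⊤ -> ⊤ = ⊤
~((A -> D) -> A) = ~⊤ = ⊥
⊥ ∉ {⊤}.

No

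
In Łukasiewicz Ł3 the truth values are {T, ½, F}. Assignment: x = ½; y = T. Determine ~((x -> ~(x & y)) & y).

F

x & y = ½ & T = ½
~(x & y) = ~½ = ½
x -> ~(x & y) = ½ -> ½ = T  [min(1, 1−½+½)]
(x -> ~(x & y)) & y = T & T = T
~((x -> ~(x & y)) & y) = ~T = F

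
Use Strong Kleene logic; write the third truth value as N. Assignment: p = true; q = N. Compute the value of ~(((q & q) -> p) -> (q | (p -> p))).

q & q = N & N = N
(q & q) -> p = N -> true = true  [~N | true]
p -> p = true -> true = true
q | (p -> p) = N | true = true
((q & q) -> p) -> (q | (p -> p)) = true -> true = true
~(((q & q) -> p) -> (q | (p -> p))) = ~true = false

false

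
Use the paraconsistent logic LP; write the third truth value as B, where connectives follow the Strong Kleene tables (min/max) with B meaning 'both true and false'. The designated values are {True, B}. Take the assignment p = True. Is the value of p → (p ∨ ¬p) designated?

Yes

¬p = ¬True = False
p ∨ ¬p = True ∨ False = True
p → (p ∨ ¬p) = True → True = True
True ∈ {True, B}.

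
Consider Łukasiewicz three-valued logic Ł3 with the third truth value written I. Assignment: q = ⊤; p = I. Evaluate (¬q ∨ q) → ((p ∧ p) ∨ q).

¬q = ¬⊤ = ⊥
¬q ∨ q = ⊥ ∨ ⊤ = ⊤
p ∧ p = I ∧ I = I
(p ∧ p) ∨ q = I ∨ ⊤ = ⊤
(¬q ∨ q) → ((p ∧ p) ∨ q) = ⊤ → ⊤ = ⊤

⊤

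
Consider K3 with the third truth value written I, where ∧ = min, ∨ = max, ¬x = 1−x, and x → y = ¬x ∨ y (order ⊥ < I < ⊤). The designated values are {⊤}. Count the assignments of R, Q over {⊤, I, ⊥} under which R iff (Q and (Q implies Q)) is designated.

2

Designated under: (R=⊤, Q=⊤); (R=⊥, Q=⊥).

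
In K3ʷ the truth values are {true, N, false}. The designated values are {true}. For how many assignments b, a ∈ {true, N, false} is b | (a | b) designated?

3

Designated under: (b=true, a=true); (b=true, a=false); (b=false, a=true).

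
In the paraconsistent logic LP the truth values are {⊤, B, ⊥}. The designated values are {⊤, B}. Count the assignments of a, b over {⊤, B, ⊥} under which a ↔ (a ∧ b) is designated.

8

Of the 9 assignments, 8 give a value in {⊤, B}.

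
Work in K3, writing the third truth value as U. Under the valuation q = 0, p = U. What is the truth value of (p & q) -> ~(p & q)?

1

p & q = U & 0 = 0
p & q = U & 0 = 0
~(p & q) = ~0 = 1
(p & q) -> ~(p & q) = 0 -> 1 = 1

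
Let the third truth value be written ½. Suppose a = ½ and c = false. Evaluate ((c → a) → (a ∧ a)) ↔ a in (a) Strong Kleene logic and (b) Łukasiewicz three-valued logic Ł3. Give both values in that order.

½; true

In Strong Kleene logic: c → a = false → ½ = true
a ∧ a = ½ ∧ ½ = ½
(c → a) → (a ∧ a) = true → ½ = ½
((c → a) → (a ∧ a)) ↔ a = ½ ↔ ½ = ½
In Łukasiewicz three-valued logic Ł3: c → a = false → ½ = true
a ∧ a = ½ ∧ ½ = ½
(c → a) → (a ∧ a) = true → ½ = ½
((c → a) → (a ∧ a)) ↔ a = ½ ↔ ½ = true
They differ because Strong Kleene logic and Łukasiewicz three-valued logic Ł3 treat ½ differently under implication.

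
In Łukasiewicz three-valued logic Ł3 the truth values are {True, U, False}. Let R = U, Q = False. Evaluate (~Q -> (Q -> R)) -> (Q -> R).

True

~Q = ~False = True
Q -> R = False -> U = True
~Q -> (Q -> R) = True -> True = True
Q -> R = False -> U = True
(~Q -> (Q -> R)) -> (Q -> R) = True -> True = True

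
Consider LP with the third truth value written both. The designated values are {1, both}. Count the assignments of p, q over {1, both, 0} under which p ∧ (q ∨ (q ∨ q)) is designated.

Designated under: (p=1, q=1); (p=1, q=both); (p=both, q=1); (p=both, q=both).

4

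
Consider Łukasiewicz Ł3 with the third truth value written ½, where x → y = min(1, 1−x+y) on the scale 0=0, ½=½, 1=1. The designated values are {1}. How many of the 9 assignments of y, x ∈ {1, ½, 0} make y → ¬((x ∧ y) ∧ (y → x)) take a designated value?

7

Of the 9 assignments, 7 give a value in {1}.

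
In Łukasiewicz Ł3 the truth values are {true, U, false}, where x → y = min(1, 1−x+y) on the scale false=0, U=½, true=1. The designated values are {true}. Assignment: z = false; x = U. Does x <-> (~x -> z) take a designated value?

Yes

~x = ~U = U
~x -> z = U -> false = U
x <-> (~x -> z) = U <-> U = true
true ∈ {true}.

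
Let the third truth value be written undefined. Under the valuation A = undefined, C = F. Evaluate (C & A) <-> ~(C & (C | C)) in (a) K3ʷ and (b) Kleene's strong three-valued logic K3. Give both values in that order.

undefined; F

In K3ʷ: C & A = F & undefined = undefined
C | C = F | F = F
C & (C | C) = F & F = F
~(C & (C | C)) = ~F = T
(C & A) <-> ~(C & (C | C)) = undefined <-> T = undefined
In Kleene's strong three-valued logic K3: C & A = F & undefined = F
C | C = F | F = F
C & (C | C) = F & F = F
~(C & (C | C)) = ~F = T
(C & A) <-> ~(C & (C | C)) = F <-> T = F
They differ because K3ʷ and Kleene's strong three-valued logic K3 treat undefined differently under the binary connectives.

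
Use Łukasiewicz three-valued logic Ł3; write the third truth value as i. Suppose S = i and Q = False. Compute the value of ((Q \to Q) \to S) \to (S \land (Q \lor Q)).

Q \to Q = False \to False = True
(Q \to Q) \to S = True \to i = i
Q \lor Q = False \lor False = False
S \land (Q \lor Q) = i \land False = False
((Q \to Q) \to S) \to (S \land (Q \lor Q)) = i \to False = i

i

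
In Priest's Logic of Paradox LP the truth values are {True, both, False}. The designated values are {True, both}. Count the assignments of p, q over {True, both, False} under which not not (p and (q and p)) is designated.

Designated under: (p=True, q=True); (p=True, q=both); (p=both, q=True); (p=both, q=both).

4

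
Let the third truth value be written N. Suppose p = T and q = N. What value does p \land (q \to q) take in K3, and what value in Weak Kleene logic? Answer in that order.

In K3: q \to q = N \to N = N
p \land (q \to q) = T \land N = N
In Weak Kleene logic: q \to q = N \to N = N
p \land (q \to q) = T \land N = N

N; N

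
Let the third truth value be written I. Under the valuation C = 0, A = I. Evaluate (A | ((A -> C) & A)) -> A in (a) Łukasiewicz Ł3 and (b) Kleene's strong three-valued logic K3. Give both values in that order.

In Łukasiewicz Ł3: A -> C = I -> 0 = I  [min(1, 1−½+0)]
(A -> C) & A = I & I = I
A | ((A -> C) & A) = I | I = I
(A | ((A -> C) & A)) -> A = I -> I = 1
In Kleene's strong three-valued logic K3: A -> C = I -> 0 = I  [~I | 0]
(A -> C) & A = I & I = I
A | ((A -> C) & A) = I | I = I
(A | ((A -> C) & A)) -> A = I -> I = I
They differ because Łukasiewicz Ł3 and Kleene's strong three-valued logic K3 treat I differently under implication.

1; I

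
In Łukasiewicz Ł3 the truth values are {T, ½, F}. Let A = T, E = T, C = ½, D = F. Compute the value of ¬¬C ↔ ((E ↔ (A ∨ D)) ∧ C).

¬C = ¬½ = ½
¬¬C = ¬½ = ½
A ∨ D = T ∨ F = T
E ↔ (A ∨ D) = T ↔ T = T
(E ↔ (A ∨ D)) ∧ C = T ∧ ½ = ½
¬¬C ↔ ((E ↔ (A ∨ D)) ∧ C) = ½ ↔ ½ = T  [1 − |½−½|]

T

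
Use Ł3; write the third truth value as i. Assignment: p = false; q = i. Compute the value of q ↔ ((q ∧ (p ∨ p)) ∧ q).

i

p ∨ p = false ∨ false = false
q ∧ (p ∨ p) = i ∧ false = false
(q ∧ (p ∨ p)) ∧ q = false ∧ i = false
q ↔ ((q ∧ (p ∨ p)) ∧ q) = i ↔ false = i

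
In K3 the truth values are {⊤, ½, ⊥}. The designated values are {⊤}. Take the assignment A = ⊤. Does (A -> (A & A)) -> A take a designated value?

Yes

A & A = ⊤ & ⊤ = ⊤
A -> (A & A) = ⊤ -> ⊤ = ⊤
(A -> (A & A)) -> A = ⊤ -> ⊤ = ⊤
⊤ ∈ {⊤}.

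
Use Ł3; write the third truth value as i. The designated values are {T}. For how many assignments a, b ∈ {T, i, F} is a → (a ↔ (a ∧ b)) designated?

7

Of the 9 assignments, 7 give a value in {T}.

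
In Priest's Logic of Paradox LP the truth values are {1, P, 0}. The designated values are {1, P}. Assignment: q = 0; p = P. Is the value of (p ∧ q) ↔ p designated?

Yes

p ∧ q = P ∧ 0 = 0
(p ∧ q) ↔ p = 0 ↔ P = P
P ∈ {1, P}.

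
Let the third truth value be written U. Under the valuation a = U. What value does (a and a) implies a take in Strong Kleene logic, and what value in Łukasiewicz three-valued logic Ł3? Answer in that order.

U; true

In Strong Kleene logic: a and a = U and U = U
(a and a) implies a = U implies U = U  [not U or U]
In Łukasiewicz three-valued logic Ł3: a and a = U and U = U
(a and a) implies a = U implies U = true
They differ because Strong Kleene logic and Łukasiewicz three-valued logic Ł3 treat U differently under implication.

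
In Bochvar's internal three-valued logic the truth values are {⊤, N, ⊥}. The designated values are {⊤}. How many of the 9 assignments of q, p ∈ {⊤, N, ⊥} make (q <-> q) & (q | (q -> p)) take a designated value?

4

Designated under: (q=⊤, p=⊤); (q=⊤, p=⊥); (q=⊥, p=⊤); (q=⊥, p=⊥).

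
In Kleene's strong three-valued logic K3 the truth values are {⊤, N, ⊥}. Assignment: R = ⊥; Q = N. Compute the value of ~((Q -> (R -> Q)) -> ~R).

R -> Q = ⊥ -> N = ⊤  [~⊥ | N]
Q -> (R -> Q) = N -> ⊤ = ⊤
~R = ~⊥ = ⊤
(Q -> (R -> Q)) -> ~R = ⊤ -> ⊤ = ⊤
~((Q -> (R -> Q)) -> ~R) = ~⊤ = ⊥

⊥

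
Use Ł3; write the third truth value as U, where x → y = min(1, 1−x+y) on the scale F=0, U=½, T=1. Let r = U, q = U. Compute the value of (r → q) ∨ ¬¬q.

r → q = U → U = T  [min(1, 1−½+½)]
¬q = ¬U = U
¬¬q = ¬U = U
(r → q) ∨ ¬¬q = T ∨ U = T

T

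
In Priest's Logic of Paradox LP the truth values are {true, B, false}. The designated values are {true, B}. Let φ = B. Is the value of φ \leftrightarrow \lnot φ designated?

Yes

\lnot φ = \lnot B = B
φ \leftrightarrow \lnot φ = B \leftrightarrow B = B
B ∈ {true, B}.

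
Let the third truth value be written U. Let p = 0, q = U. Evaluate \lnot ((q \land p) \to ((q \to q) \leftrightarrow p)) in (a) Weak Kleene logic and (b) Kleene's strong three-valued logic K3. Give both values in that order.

In Weak Kleene logic: q \land p = U \land 0 = U
q \to q = U \to U = U  [any arg is the third value ⇒ result is the third value]
(q \to q) \leftrightarrow p = U \leftrightarrow 0 = U
(q \land p) \to ((q \to q) \leftrightarrow p) = U \to U = U
\lnot ((q \land p) \to ((q \to q) \leftrightarrow p)) = \lnot U = U
In Kleene's strong three-valued logic K3: q \land p = U \land 0 = 0
q \to q = U \to U = U  [\lnot U \lor U]
(q \to q) \leftrightarrow p = U \leftrightarrow 0 = U
(q \land p) \to ((q \to q) \leftrightarrow p) = 0 \to U = 1
\lnot ((q \land p) \to ((q \to q) \leftrightarrow p)) = \lnot 1 = 0
They differ because Weak Kleene logic and Kleene's strong three-valued logic K3 treat U differently under the binary connectives.

U; 0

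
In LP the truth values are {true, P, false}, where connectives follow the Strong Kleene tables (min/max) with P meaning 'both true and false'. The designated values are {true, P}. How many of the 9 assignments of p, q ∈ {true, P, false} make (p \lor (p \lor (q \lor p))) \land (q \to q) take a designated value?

Of the 9 assignments, 8 give a value in {true, P}.

8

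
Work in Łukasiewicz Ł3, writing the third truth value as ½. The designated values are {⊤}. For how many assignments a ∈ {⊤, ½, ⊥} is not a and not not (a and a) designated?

0

a=⊤: ⊥ ·
a=½: ½ ·
a=⊥: ⊥ ·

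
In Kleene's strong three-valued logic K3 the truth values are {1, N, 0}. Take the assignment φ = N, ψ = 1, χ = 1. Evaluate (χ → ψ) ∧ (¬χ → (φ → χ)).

χ → ψ = 1 → 1 = 1
¬χ = ¬1 = 0
φ → χ = N → 1 = 1
¬χ → (φ → χ) = 0 → 1 = 1
(χ → ψ) ∧ (¬χ → (φ → χ)) = 1 ∧ 1 = 1

1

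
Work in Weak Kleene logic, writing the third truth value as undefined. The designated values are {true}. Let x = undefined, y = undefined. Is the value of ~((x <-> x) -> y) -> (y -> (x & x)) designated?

x <-> x = undefined <-> undefined = undefined
(x <-> x) -> y = undefined -> undefined = undefined  [any arg is the third value ⇒ result is the third value]
~((x <-> x) -> y) = ~undefined = undefined
x & x = undefined & undefined = undefined
y -> (x & x) = undefined -> undefined = undefined
~((x <-> x) -> y) -> (y -> (x & x)) = undefined -> undefined = undefined
undefined ∉ {true}.

No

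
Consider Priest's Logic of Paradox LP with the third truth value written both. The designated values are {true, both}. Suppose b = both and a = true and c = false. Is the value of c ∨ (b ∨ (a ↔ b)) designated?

Yes

a ↔ b = true ↔ both = both
b ∨ (a ↔ b) = both ∨ both = both
c ∨ (b ∨ (a ↔ b)) = false ∨ both = both
both ∈ {true, both}.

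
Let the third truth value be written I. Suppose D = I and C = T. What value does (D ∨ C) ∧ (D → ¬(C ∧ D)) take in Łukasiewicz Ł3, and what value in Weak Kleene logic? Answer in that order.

T; I

In Łukasiewicz Ł3: D ∨ C = I ∨ T = T
C ∧ D = T ∧ I = I
¬(C ∧ D) = ¬I = I
D → ¬(C ∧ D) = I → I = T  [min(1, 1−½+½)]
(D ∨ C) ∧ (D → ¬(C ∧ D)) = T ∧ T = T
In Weak Kleene logic: D ∨ C = I ∨ T = I
C ∧ D = T ∧ I = I
¬(C ∧ D) = ¬I = I
D → ¬(C ∧ D) = I → I = I  [any arg is the third value ⇒ result is the third value]
(D ∨ C) ∧ (D → ¬(C ∧ D)) = I ∧ I = I
They differ because Łukasiewicz Ł3 and Weak Kleene logic treat I differently under the binary connectives.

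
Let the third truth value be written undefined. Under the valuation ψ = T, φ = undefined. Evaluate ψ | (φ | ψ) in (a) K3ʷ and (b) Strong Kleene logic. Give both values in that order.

In K3ʷ: φ | ψ = undefined | T = undefined
ψ | (φ | ψ) = T | undefined = undefined
In Strong Kleene logic: φ | ψ = undefined | T = T
ψ | (φ | ψ) = T | T = T
They differ because K3ʷ and Strong Kleene logic treat undefined differently under the binary connectives.

undefined; T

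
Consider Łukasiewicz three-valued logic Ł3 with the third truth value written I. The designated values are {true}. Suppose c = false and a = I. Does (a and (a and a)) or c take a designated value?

a and a = I and I = I
a and (a and a) = I and I = I
(a and (a and a)) or c = I or false = I
I ∉ {true}.

No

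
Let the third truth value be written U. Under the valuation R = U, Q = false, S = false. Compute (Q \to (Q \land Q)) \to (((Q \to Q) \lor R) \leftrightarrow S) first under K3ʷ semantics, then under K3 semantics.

In K3ʷ: Q \land Q = false \land false = false
Q \to (Q \land Q) = false \to false = true
Q \to Q = false \to false = true
(Q \to Q) \lor R = true \lor U = U
((Q \to Q) \lor R) \leftrightarrow S = U \leftrightarrow false = U
(Q \to (Q \land Q)) \to (((Q \to Q) \lor R) \leftrightarrow S) = true \to U = U  [any arg is the third value ⇒ result is the third value]
In K3: Q \land Q = false \land false = false
Q \to (Q \land Q) = false \to false = true
Q \to Q = false \to false = true
(Q \to Q) \lor R = true \lor U = true
((Q \to Q) \lor R) \leftrightarrow S = true \leftrightarrow false = false
(Q \to (Q \land Q)) \to (((Q \to Q) \lor R) \leftrightarrow S) = true \to false = false
They differ because K3ʷ and K3 treat U differently under the binary connectives.

U; false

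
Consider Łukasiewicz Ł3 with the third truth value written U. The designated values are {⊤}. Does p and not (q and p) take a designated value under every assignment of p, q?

No

Countermodel: p=⊤, q=⊤ gives ⊥, which is not designated.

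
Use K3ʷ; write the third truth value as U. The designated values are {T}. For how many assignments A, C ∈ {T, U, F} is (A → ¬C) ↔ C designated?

1

Designated under: (A=F, C=T).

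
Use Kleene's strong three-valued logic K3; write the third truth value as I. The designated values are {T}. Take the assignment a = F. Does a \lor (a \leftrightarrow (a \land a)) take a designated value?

a \land a = F \land F = F
a \leftrightarrow (a \land a) = F \leftrightarrow F = T
a \lor (a \leftrightarrow (a \land a)) = F \lor T = T
T ∈ {T}.

Yes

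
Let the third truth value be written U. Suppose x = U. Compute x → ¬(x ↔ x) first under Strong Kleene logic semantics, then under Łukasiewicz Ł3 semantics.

In Strong Kleene logic: x ↔ x = U ↔ U = U
¬(x ↔ x) = ¬U = U
x → ¬(x ↔ x) = U → U = U  [¬U ∨ U]
In Łukasiewicz Ł3: x ↔ x = U ↔ U = T  [1 − |½−½|]
¬(x ↔ x) = ¬T = F
x → ¬(x ↔ x) = U → F = U

U; U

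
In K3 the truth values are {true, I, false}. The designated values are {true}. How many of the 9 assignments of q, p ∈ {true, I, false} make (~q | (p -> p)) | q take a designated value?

Of the 9 assignments, 8 give a value in {true}.

8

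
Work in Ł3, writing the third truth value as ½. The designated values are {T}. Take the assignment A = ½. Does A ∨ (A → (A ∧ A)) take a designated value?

Yes

A ∧ A = ½ ∧ ½ = ½
A → (A ∧ A) = ½ → ½ = T  [min(1, 1−½+½)]
A ∨ (A → (A ∧ A)) = ½ ∨ T = T
T ∈ {T}.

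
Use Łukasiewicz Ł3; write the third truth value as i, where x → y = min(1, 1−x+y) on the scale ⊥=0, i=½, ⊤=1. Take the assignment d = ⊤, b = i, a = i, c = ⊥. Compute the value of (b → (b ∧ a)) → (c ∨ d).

⊤

b ∧ a = i ∧ i = i
b → (b ∧ a) = i → i = ⊤  [min(1, 1−½+½)]
c ∨ d = ⊥ ∨ ⊤ = ⊤
(b → (b ∧ a)) → (c ∨ d) = ⊤ → ⊤ = ⊤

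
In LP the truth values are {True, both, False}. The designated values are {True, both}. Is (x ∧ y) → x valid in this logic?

Yes

Every assignment of x, y over {True, both, False} gives a value in {True, both}.
In particular, with x=both, y=both: (x ∧ y) → x = both.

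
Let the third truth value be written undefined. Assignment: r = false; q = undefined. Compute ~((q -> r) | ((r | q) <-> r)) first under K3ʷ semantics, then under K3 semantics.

undefined; undefined

In K3ʷ: q -> r = undefined -> false = undefined  [any arg is the third value ⇒ result is the third value]
r | q = false | undefined = undefined
(r | q) <-> r = undefined <-> false = undefined
(q -> r) | ((r | q) <-> r) = undefined | undefined = undefined
~((q -> r) | ((r | q) <-> r)) = ~undefined = undefined
In K3: q -> r = undefined -> false = undefined
r | q = false | undefined = undefined
(r | q) <-> r = undefined <-> false = undefined
(q -> r) | ((r | q) <-> r) = undefined | undefined = undefined
~((q -> r) | ((r | q) <-> r)) = ~undefined = undefined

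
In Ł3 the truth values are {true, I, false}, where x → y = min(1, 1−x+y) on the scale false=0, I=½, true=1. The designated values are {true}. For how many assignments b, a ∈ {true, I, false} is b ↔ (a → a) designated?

Designated under: (b=true, a=true); (b=true, a=I); (b=true, a=false).

3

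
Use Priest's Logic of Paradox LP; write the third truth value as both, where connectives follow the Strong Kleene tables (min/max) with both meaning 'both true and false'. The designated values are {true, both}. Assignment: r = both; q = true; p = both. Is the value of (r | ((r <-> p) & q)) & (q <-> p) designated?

Yes

r <-> p = both <-> both = both
(r <-> p) & q = both & true = both
r | ((r <-> p) & q) = both | both = both
q <-> p = true <-> both = both
(r | ((r <-> p) & q)) & (q <-> p) = both & both = both
both ∈ {true, both}.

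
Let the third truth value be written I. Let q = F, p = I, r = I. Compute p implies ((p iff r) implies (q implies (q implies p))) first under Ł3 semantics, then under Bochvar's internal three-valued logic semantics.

T; I

In Ł3: p iff r = I iff I = T  [1 − |½−½|]
q implies p = F implies I = T
q implies (q implies p) = F implies T = T
(p iff r) implies (q implies (q implies p)) = T implies T = T
p implies ((p iff r) implies (q implies (q implies p))) = I implies T = T
In Bochvar's internal three-valued logic: p iff r = I iff I = I
q implies p = F implies I = I
q implies (q implies p) = F implies I = I
(p iff r) implies (q implies (q implies p)) = I implies I = I
p implies ((p iff r) implies (q implies (q implies p))) = I implies I = I
They differ because Ł3 and Bochvar's internal three-valued logic treat I differently under the binary connectives.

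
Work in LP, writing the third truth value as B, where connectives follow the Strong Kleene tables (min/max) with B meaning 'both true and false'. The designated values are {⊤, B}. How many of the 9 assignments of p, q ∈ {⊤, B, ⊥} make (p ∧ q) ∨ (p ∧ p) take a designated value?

Of the 9 assignments, 6 give a value in {⊤, B}.

6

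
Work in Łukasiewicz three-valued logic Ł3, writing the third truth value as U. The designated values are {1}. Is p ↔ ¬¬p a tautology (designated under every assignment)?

Yes

Every assignment of p over {1, U, 0} gives a value in {1}.
In particular, with p=U: p ↔ ¬¬p = 1.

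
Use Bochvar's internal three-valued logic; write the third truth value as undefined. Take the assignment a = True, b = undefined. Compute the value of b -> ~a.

~a = ~True = False
b -> ~a = undefined -> False = undefined  [any arg is the third value ⇒ result is the third value]

undefined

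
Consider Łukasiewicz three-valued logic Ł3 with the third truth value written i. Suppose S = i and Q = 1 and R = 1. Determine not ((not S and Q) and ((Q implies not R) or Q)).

not S = not i = i
not S and Q = i and 1 = i
not R = not 1 = 0
Q implies not R = 1 implies 0 = 0
(Q implies not R) or Q = 0 or 1 = 1
(not S and Q) and ((Q implies not R) or Q) = i and 1 = i
not ((not S and Q) and ((Q implies not R) or Q)) = not i = i

i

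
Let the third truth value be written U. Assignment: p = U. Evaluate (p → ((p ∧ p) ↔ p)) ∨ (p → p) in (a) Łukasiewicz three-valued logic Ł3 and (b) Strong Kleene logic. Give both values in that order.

In Łukasiewicz three-valued logic Ł3: p ∧ p = U ∧ U = U
(p ∧ p) ↔ p = U ↔ U = ⊤  [1 − |½−½|]
p → ((p ∧ p) ↔ p) = U → ⊤ = ⊤
p → p = U → U = ⊤
(p → ((p ∧ p) ↔ p)) ∨ (p → p) = ⊤ ∨ ⊤ = ⊤
In Strong Kleene logic: p ∧ p = U ∧ U = U
(p ∧ p) ↔ p = U ↔ U = U
p → ((p ∧ p) ↔ p) = U → U = U
p → p = U → U = U
(p → ((p ∧ p) ↔ p)) ∨ (p → p) = U ∨ U = U
They differ because Łukasiewicz three-valued logic Ł3 and Strong Kleene logic treat U differently under implication.

⊤; U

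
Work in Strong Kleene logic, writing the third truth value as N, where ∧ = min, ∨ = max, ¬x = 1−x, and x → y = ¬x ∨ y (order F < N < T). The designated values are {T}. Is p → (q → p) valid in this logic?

Countermodel: p=N, q=T gives N, which is not designated.

No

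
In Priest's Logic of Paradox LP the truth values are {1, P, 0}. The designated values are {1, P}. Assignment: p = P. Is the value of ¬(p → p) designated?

p → p = P → P = P  [¬P ∨ P]
¬(p → p) = ¬P = P
P ∈ {1, P}.

Yes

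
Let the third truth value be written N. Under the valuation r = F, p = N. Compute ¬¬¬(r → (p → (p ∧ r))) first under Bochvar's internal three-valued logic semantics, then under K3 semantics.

N; F

In Bochvar's internal three-valued logic: p ∧ r = N ∧ F = N
p → (p ∧ r) = N → N = N  [any arg is the third value ⇒ result is the third value]
r → (p → (p ∧ r)) = F → N = N
¬(r → (p → (p ∧ r))) = ¬N = N
¬¬(r → (p → (p ∧ r))) = ¬N = N
¬¬¬(r → (p → (p ∧ r))) = ¬N = N
In K3: p ∧ r = N ∧ F = F
p → (p ∧ r) = N → F = N
r → (p → (p ∧ r)) = F → N = T
¬(r → (p → (p ∧ r))) = ¬T = F
¬¬(r → (p → (p ∧ r))) = ¬F = T
¬¬¬(r → (p → (p ∧ r))) = ¬T = F
They differ because Bochvar's internal three-valued logic and K3 treat N differently under the binary connectives.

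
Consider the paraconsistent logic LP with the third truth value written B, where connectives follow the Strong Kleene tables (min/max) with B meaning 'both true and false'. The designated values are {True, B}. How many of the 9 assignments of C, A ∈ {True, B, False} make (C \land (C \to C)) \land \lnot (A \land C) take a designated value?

Of the 9 assignments, 5 give a value in {True, B}.

5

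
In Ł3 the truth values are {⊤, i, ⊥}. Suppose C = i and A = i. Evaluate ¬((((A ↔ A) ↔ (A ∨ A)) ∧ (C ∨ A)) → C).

⊥

A ↔ A = i ↔ i = ⊤  [1 − |½−½|]
A ∨ A = i ∨ i = i
(A ↔ A) ↔ (A ∨ A) = ⊤ ↔ i = i
C ∨ A = i ∨ i = i
((A ↔ A) ↔ (A ∨ A)) ∧ (C ∨ A) = i ∧ i = i
(((A ↔ A) ↔ (A ∨ A)) ∧ (C ∨ A)) → C = i → i = ⊤
¬((((A ↔ A) ↔ (A ∨ A)) ∧ (C ∨ A)) → C) = ¬⊤ = ⊥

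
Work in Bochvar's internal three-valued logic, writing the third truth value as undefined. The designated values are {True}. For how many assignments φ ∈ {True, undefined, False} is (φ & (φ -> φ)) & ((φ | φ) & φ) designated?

1

φ=True: True ✓
φ=undefined: undefined ·
φ=False: False ·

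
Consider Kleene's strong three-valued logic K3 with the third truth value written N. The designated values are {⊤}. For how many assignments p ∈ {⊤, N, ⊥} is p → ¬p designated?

p=⊤: ⊥ ·
p=N: N ·
p=⊥: ⊤ ✓

1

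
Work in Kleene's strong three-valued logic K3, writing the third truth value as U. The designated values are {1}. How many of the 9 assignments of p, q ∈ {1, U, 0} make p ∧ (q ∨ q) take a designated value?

Designated under: (p=1, q=1).

1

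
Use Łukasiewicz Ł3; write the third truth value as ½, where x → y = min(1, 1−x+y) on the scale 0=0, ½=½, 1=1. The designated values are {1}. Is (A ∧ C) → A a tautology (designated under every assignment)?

Every assignment of A, C over {1, ½, 0} gives a value in {1}.
In particular, with A=½, C=½: (A ∧ C) → A = 1.

Yes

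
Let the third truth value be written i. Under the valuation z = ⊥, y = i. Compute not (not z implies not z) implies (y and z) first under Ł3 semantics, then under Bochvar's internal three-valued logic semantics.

In Ł3: not z = not ⊥ = ⊤
not z = not ⊥ = ⊤
not z implies not z = ⊤ implies ⊤ = ⊤
not (not z implies not z) = not ⊤ = ⊥
y and z = i and ⊥ = ⊥
not (not z implies not z) implies (y and z) = ⊥ implies ⊥ = ⊤
In Bochvar's internal three-valued logic: not z = not ⊥ = ⊤
not z = not ⊥ = ⊤
not z implies not z = ⊤ implies ⊤ = ⊤
not (not z implies not z) = not ⊤ = ⊥
y and z = i and ⊥ = i
not (not z implies not z) implies (y and z) = ⊥ implies i = i
They differ because Ł3 and Bochvar's internal three-valued logic treat i differently under the binary connectives.

⊤; i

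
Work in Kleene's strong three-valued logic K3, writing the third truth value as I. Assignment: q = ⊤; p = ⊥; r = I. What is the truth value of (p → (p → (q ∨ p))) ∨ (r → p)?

q ∨ p = ⊤ ∨ ⊥ = ⊤
p → (q ∨ p) = ⊥ → ⊤ = ⊤
p → (p → (q ∨ p)) = ⊥ → ⊤ = ⊤
r → p = I → ⊥ = I
(p → (p → (q ∨ p))) ∨ (r → p) = ⊤ ∨ I = ⊤

⊤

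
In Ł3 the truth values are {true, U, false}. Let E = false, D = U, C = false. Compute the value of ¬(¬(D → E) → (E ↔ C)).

D → E = U → false = U  [min(1, 1−½+0)]
¬(D → E) = ¬U = U
E ↔ C = false ↔ false = true
¬(D → E) → (E ↔ C) = U → true = true
¬(¬(D → E) → (E ↔ C)) = ¬true = false

false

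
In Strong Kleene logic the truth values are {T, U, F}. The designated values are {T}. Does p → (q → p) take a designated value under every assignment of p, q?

No

Countermodel: p=U, q=T gives U, which is not designated.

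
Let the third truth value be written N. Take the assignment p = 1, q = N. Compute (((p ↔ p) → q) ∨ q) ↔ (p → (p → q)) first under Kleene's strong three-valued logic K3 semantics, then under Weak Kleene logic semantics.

N; N

In Kleene's strong three-valued logic K3: p ↔ p = 1 ↔ 1 = 1
(p ↔ p) → q = 1 → N = N  [¬1 ∨ N]
((p ↔ p) → q) ∨ q = N ∨ N = N
p → q = 1 → N = N
p → (p → q) = 1 → N = N
(((p ↔ p) → q) ∨ q) ↔ (p → (p → q)) = N ↔ N = N
In Weak Kleene logic: p ↔ p = 1 ↔ 1 = 1
(p ↔ p) → q = 1 → N = N  [any arg is the third value ⇒ result is the third value]
((p ↔ p) → q) ∨ q = N ∨ N = N
p → q = 1 → N = N
p → (p → q) = 1 → N = N
(((p ↔ p) → q) ∨ q) ↔ (p → (p → q)) = N ↔ N = N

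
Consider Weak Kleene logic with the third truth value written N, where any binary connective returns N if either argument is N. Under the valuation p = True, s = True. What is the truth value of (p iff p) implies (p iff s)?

True

p iff p = True iff True = True
p iff s = True iff True = True
(p iff p) implies (p iff s) = True implies True = True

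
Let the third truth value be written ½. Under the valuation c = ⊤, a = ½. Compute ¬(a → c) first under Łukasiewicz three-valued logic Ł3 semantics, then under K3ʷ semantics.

⊥; ½

In Łukasiewicz three-valued logic Ł3: a → c = ½ → ⊤ = ⊤  [min(1, 1−½+1)]
¬(a → c) = ¬⊤ = ⊥
In K3ʷ: a → c = ½ → ⊤ = ½  [any arg is the third value ⇒ result is the third value]
¬(a → c) = ¬½ = ½
They differ because Łukasiewicz three-valued logic Ł3 and K3ʷ treat ½ differently under the binary connectives.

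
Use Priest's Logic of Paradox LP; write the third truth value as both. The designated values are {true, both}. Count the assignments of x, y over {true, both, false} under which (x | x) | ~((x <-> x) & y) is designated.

8

Of the 9 assignments, 8 give a value in {true, both}.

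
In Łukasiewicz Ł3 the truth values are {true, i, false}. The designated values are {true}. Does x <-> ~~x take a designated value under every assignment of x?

Every assignment of x over {true, i, false} gives a value in {true}.
In particular, with x=i: x <-> ~~x = true.

Yes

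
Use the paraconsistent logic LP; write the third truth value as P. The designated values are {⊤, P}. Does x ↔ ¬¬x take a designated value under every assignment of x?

Every assignment of x over {⊤, P, ⊥} gives a value in {⊤, P}.
In particular, with x=P: x ↔ ¬¬x = P.

Yes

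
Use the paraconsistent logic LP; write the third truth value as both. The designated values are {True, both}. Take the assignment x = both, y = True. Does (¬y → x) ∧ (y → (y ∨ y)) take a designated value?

¬y = ¬True = False
¬y → x = False → both = True  [¬False ∨ both]
y ∨ y = True ∨ True = True
y → (y ∨ y) = True → True = True
(¬y → x) ∧ (y → (y ∨ y)) = True ∧ True = True
True ∈ {True, both}.

Yes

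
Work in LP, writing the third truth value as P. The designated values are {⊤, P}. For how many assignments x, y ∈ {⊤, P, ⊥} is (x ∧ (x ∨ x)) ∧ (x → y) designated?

5

Of the 9 assignments, 5 give a value in {⊤, P}.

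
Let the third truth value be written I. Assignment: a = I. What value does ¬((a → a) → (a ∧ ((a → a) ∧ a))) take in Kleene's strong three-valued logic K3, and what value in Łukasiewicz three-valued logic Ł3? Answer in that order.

In Kleene's strong three-valued logic K3: a → a = I → I = I
a → a = I → I = I
(a → a) ∧ a = I ∧ I = I
a ∧ ((a → a) ∧ a) = I ∧ I = I
(a → a) → (a ∧ ((a → a) ∧ a)) = I → I = I
¬((a → a) → (a ∧ ((a → a) ∧ a))) = ¬I = I
In Łukasiewicz three-valued logic Ł3: a → a = I → I = true  [min(1, 1−½+½)]
a → a = I → I = true
(a → a) ∧ a = true ∧ I = I
a ∧ ((a → a) ∧ a) = I ∧ I = I
(a → a) → (a ∧ ((a → a) ∧ a)) = true → I = I
¬((a → a) → (a ∧ ((a → a) ∧ a))) = ¬I = I

I; I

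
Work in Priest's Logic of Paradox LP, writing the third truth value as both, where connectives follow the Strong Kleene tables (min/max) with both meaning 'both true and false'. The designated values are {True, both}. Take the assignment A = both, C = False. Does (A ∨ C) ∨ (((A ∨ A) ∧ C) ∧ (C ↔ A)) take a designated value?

A ∨ C = both ∨ False = both
A ∨ A = both ∨ both = both
(A ∨ A) ∧ C = both ∧ False = False
C ↔ A = False ↔ both = both
((A ∨ A) ∧ C) ∧ (C ↔ A) = False ∧ both = False
(A ∨ C) ∨ (((A ∨ A) ∧ C) ∧ (C ↔ A)) = both ∨ False = both
both ∈ {True, both}.

Yes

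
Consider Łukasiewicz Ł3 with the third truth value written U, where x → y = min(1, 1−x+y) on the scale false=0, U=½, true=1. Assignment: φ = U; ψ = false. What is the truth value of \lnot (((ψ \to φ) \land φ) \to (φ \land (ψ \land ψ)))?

ψ \to φ = false \to U = true  [min(1, 1−0+½)]
(ψ \to φ) \land φ = true \land U = U
ψ \land ψ = false \land false = false
φ \land (ψ \land ψ) = U \land false = false
((ψ \to φ) \land φ) \to (φ \land (ψ \land ψ)) = U \to false = U
\lnot (((ψ \to φ) \land φ) \to (φ \land (ψ \land ψ))) = \lnot U = U

U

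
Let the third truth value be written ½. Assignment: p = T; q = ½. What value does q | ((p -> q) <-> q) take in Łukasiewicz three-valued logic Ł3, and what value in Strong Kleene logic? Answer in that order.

In Łukasiewicz three-valued logic Ł3: p -> q = T -> ½ = ½
(p -> q) <-> q = ½ <-> ½ = T
q | ((p -> q) <-> q) = ½ | T = T
In Strong Kleene logic: p -> q = T -> ½ = ½
(p -> q) <-> q = ½ <-> ½ = ½
q | ((p -> q) <-> q) = ½ | ½ = ½
They differ because Łukasiewicz three-valued logic Ł3 and Strong Kleene logic treat ½ differently under implication.

T; ½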